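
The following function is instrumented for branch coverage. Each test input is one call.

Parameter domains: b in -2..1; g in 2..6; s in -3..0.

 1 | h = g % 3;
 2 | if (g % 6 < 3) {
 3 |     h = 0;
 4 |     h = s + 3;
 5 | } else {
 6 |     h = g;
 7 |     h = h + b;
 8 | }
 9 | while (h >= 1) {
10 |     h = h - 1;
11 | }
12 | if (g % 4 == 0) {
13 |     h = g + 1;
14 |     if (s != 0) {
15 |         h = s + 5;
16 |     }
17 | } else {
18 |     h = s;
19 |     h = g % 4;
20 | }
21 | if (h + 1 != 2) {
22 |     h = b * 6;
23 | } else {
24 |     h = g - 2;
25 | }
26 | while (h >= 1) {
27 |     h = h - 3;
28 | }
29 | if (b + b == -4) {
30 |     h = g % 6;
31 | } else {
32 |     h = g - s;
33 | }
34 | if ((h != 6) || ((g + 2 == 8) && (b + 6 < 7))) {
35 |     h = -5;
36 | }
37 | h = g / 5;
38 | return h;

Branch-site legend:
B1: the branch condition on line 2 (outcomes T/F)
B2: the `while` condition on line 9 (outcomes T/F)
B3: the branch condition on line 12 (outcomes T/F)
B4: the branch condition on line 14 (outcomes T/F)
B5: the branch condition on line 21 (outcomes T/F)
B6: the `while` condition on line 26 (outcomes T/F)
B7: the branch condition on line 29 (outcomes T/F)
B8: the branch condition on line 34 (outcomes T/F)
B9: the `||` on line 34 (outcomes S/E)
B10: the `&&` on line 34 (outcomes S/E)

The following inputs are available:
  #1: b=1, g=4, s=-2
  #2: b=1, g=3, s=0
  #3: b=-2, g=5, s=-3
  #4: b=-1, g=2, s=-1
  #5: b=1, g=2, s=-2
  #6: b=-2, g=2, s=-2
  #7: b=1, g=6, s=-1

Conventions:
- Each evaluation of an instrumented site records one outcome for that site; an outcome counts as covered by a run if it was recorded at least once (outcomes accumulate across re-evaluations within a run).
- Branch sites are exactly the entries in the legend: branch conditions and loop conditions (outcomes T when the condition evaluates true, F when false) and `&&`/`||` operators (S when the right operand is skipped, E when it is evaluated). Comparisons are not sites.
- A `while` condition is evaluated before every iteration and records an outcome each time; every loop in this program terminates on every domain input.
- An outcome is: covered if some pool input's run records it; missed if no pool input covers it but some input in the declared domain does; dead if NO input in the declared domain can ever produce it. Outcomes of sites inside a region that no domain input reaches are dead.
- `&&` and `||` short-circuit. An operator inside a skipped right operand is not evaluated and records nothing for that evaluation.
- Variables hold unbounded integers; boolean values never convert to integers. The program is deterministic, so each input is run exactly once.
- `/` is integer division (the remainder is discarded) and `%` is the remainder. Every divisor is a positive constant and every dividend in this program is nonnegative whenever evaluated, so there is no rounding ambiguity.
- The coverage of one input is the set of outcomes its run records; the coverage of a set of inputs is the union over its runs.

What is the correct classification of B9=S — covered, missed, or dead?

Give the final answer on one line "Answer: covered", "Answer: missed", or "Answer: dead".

B9=S is recorded by pool input(s) 2, 3, 4, 5, 6, 7 -> covered

Answer: covered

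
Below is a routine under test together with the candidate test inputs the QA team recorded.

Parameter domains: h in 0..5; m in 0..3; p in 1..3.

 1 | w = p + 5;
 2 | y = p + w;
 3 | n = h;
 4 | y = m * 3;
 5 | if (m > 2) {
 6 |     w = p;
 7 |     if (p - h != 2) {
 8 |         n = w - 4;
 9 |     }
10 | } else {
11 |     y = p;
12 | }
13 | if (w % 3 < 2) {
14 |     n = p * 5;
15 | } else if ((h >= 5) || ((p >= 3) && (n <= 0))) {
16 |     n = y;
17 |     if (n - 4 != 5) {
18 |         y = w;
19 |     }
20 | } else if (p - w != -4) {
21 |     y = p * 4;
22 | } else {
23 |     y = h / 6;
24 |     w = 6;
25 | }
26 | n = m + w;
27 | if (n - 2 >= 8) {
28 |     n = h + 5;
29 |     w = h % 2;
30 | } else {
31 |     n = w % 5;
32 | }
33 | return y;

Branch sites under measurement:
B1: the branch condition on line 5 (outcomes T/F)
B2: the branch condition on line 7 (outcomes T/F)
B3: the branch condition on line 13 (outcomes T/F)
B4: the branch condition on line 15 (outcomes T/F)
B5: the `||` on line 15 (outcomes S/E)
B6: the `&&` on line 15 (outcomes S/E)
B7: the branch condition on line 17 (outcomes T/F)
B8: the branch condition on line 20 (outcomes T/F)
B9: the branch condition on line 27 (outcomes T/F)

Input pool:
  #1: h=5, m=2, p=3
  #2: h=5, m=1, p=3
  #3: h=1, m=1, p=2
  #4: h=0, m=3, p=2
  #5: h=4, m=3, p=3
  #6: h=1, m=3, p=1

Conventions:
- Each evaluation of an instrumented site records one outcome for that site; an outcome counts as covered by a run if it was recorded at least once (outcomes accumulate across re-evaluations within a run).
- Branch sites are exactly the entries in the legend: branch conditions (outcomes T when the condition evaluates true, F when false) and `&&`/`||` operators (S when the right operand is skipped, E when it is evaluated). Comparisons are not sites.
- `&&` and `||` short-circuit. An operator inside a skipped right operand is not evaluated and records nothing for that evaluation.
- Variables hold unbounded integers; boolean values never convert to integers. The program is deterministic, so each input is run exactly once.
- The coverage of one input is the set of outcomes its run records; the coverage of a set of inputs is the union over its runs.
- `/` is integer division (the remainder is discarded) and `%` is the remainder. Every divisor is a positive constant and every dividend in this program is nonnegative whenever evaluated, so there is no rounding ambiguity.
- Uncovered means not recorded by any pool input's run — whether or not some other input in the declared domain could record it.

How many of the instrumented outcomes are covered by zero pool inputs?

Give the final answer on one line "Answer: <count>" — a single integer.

input #1, h=5, m=2, p=3: events B1->F, B3->F, B5->S, B4->T, B7->T, B9->T; outcomes B1=F, B3=F, B4=T, B5=S, B7=T, B9=T
input #2, h=5, m=1, p=3: events B1->F, B3->F, B5->S, B4->T, B7->T, B9->F; outcomes B1=F, B3=F, B4=T, B5=S, B7=T, B9=F
input #3, h=1, m=1, p=2: events B1->F, B3->T, B9->F; outcomes B1=F, B3=T, B9=F
input #4, h=0, m=3, p=2: events B1->T, B2->F, B3->F, B5->E, B6->S, B4->F, B8->T, B9->F; outcomes B1=T, B2=F, B3=F, B4=F, B5=E, B6=S, B8=T, B9=F
input #5, h=4, m=3, p=3: events B1->T, B2->T, B3->T, B9->F; outcomes B1=T, B2=T, B3=T, B9=F
input #6, h=1, m=3, p=1: events B1->T, B2->T, B3->T, B9->F; outcomes B1=T, B2=T, B3=T, B9=F
union over the pool: B1=T, B1=F, B2=T, B2=F, B3=T, B3=F, B4=T, B4=F, B5=S, B5=E, B6=S, B7=T, B8=T, B9=T, B9=F
uncovered (3 of 18): B6=E, B7=F, B8=F

Answer: 3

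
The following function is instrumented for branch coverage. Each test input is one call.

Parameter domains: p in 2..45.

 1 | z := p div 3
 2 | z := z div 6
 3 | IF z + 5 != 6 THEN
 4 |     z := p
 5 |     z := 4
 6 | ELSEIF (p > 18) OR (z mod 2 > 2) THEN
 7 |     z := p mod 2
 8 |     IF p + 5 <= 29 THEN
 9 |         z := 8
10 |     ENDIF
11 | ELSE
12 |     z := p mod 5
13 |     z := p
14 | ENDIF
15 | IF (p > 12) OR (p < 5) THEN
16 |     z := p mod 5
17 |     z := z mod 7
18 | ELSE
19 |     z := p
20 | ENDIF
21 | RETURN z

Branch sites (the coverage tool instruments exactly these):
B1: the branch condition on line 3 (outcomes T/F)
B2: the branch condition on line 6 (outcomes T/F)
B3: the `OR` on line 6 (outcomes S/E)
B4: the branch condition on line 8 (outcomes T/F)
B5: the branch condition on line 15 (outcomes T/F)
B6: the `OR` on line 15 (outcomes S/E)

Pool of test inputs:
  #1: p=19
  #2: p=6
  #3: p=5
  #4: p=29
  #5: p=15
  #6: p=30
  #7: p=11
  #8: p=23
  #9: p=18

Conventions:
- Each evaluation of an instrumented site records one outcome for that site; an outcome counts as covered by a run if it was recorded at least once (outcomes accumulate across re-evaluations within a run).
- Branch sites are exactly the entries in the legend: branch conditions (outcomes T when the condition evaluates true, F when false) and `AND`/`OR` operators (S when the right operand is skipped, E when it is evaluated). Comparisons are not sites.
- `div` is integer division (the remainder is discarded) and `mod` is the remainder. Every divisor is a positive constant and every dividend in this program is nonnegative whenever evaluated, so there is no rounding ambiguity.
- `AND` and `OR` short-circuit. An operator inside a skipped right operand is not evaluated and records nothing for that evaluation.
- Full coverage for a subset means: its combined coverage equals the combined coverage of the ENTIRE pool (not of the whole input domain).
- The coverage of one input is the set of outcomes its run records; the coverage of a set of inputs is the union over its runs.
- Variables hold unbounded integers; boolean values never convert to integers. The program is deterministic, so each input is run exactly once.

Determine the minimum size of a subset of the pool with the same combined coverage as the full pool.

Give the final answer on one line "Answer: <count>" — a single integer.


input #1, p=19: events B1->F, B3->S, B2->T, B4->T, B6->S, B5->T; outcomes B1=F, B2=T, B3=S, B4=T, B5=T, B6=S
input #2, p=6: events B1->T, B6->E, B5->F; outcomes B1=T, B5=F, B6=E
input #3, p=5: events B1->T, B6->E, B5->F; outcomes B1=T, B5=F, B6=E
input #4, p=29: events B1->F, B3->S, B2->T, B4->F, B6->S, B5->T; outcomes B1=F, B2=T, B3=S, B4=F, B5=T, B6=S
input #5, p=15: events B1->T, B6->S, B5->T; outcomes B1=T, B5=T, B6=S
input #6, p=30: events B1->F, B3->S, B2->T, B4->F, B6->S, B5->T; outcomes B1=F, B2=T, B3=S, B4=F, B5=T, B6=S
input #7, p=11: events B1->T, B6->E, B5->F; outcomes B1=T, B5=F, B6=E
input #8, p=23: events B1->F, B3->S, B2->T, B4->T, B6->S, B5->T; outcomes B1=F, B2=T, B3=S, B4=T, B5=T, B6=S
input #9, p=18: events B1->F, B3->E, B2->F, B6->S, B5->T; outcomes B1=F, B2=F, B3=E, B5=T, B6=S
together the pool reaches 12 outcomes: B1=T, B1=F, B2=T, B2=F, B3=S, B3=E, B4=T, B4=F, B5=T, B5=F, B6=S, B6=E
every size-1 subset falls short of the 12 outcomes (best: 6/12)
every size-2 subset falls short of the 12 outcomes (best: 9/12)
every size-3 subset falls short of the 12 outcomes (best: 11/12)
the canonical winner is {1, 2, 4, 9}: size 4, full 12-outcome coverage, earliest index list among size-4 covers
Answer: 4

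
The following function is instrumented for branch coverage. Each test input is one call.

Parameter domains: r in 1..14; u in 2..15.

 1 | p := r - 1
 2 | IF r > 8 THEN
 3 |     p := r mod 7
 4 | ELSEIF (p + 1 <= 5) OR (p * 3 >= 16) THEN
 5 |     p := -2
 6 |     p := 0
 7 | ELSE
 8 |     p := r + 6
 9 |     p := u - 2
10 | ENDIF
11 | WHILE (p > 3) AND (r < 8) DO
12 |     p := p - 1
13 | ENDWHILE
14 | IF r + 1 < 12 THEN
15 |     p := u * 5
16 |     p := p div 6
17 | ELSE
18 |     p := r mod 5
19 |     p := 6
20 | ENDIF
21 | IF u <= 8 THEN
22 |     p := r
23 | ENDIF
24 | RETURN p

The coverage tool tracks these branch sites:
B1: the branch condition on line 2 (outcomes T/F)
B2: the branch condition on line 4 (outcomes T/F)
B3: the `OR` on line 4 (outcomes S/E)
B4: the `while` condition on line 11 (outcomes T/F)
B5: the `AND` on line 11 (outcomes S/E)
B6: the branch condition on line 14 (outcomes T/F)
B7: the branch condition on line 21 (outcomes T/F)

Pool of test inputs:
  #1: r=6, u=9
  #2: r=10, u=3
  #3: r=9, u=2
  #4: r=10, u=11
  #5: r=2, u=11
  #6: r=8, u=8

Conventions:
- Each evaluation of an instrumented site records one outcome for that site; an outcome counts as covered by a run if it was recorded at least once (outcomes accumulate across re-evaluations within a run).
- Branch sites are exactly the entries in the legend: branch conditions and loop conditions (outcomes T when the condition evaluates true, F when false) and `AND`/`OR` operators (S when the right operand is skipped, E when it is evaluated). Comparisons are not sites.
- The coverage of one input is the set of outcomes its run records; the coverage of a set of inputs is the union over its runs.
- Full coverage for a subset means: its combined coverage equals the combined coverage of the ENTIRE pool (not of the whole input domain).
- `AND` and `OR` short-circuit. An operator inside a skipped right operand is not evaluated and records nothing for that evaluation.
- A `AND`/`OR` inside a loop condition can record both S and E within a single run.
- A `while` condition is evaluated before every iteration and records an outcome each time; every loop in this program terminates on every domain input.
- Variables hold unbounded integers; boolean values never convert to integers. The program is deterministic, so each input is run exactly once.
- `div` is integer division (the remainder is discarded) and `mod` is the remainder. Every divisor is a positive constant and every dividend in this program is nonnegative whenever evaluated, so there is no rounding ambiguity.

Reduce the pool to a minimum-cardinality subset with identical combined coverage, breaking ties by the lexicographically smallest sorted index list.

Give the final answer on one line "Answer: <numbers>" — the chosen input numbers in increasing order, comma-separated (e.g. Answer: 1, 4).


test 1 (r=6, u=9) fires B1->F, B3->E, B2->F, B5->E, B4->T, B5->E, B4->T, B5->E, B4->T, B5->E, B4->T, B5->S, B4->F, B6->T, ...; hits B1=F, B2=F, B3=E, B4=T, B4=F, B5=S, B5=E, B6=T, B7=F
test 2 (r=10, u=3) fires B1->T, B5->S, B4->F, B6->T, B7->T; hits B1=T, B4=F, B5=S, B6=T, B7=T
test 3 (r=9, u=2) fires B1->T, B5->S, B4->F, B6->T, B7->T; hits B1=T, B4=F, B5=S, B6=T, B7=T
test 4 (r=10, u=11) fires B1->T, B5->S, B4->F, B6->T, B7->F; hits B1=T, B4=F, B5=S, B6=T, B7=F
test 5 (r=2, u=11) fires B1->F, B3->S, B2->T, B5->S, B4->F, B6->T, B7->F; hits B1=F, B2=T, B3=S, B4=F, B5=S, B6=T, B7=F
test 6 (r=8, u=8) fires B1->F, B3->E, B2->T, B5->S, B4->F, B6->T, B7->T; hits B1=F, B2=T, B3=E, B4=F, B5=S, B6=T, B7=T
union over all inputs: B1=T, B1=F, B2=T, B2=F, B3=S, B3=E, B4=T, B4=F, B5=S, B5=E, B6=T, B7=T, B7=F (13 outcomes)
every size-1 subset falls short of the 13 outcomes (best: 9/13)
every size-2 subset falls short of the 13 outcomes (best: 11/13)
size 3: inputs {1, 2, 5} cover all 13 outcomes, and no lexicographically smaller subset of this size does
Answer: 1, 2, 5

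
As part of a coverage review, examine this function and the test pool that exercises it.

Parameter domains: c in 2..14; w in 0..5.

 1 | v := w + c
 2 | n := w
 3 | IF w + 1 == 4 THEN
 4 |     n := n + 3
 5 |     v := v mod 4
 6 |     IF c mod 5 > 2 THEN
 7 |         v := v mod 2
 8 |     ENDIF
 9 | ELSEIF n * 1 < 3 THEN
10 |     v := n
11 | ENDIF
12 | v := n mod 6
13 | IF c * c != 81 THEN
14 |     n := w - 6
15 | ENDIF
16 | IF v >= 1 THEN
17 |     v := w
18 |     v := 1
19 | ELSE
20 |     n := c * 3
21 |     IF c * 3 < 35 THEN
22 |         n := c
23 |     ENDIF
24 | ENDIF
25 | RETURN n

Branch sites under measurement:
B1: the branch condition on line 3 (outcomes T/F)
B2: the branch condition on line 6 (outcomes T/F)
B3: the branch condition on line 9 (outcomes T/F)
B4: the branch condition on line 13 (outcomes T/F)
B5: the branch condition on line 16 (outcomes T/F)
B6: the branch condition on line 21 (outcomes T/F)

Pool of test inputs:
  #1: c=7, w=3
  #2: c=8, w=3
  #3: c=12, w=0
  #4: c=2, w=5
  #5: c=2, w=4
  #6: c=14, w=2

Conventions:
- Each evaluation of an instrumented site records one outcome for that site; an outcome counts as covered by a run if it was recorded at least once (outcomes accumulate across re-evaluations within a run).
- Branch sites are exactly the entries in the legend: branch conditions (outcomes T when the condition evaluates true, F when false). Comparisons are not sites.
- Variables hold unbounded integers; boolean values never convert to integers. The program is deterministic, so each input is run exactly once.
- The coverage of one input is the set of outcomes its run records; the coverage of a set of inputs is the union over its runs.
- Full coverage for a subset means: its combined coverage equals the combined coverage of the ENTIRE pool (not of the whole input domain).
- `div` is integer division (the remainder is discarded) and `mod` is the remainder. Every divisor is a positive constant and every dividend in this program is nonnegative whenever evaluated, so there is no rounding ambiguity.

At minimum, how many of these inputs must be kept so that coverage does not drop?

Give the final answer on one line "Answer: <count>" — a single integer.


run #1 (c=7, w=3) runs B1->T, B2->F, B4->T, B5->F, B6->T; records B1=T, B2=F, B4=T, B5=F, B6=T
run #2 (c=8, w=3) runs B1->T, B2->T, B4->T, B5->F, B6->T; records B1=T, B2=T, B4=T, B5=F, B6=T
run #3 (c=12, w=0) runs B1->F, B3->T, B4->T, B5->F, B6->F; records B1=F, B3=T, B4=T, B5=F, B6=F
run #4 (c=2, w=5) runs B1->F, B3->F, B4->T, B5->T; records B1=F, B3=F, B4=T, B5=T
run #5 (c=2, w=4) runs B1->F, B3->F, B4->T, B5->T; records B1=F, B3=F, B4=T, B5=T
run #6 (c=14, w=2) runs B1->F, B3->T, B4->T, B5->T; records B1=F, B3=T, B4=T, B5=T
pool-wide coverage (11 outcomes): B1=T, B1=F, B2=T, B2=F, B3=T, B3=F, B4=T, B5=T, B5=F, B6=T, B6=F
no size-1 subset reaches all 11 outcomes (best union: 5/11)
no size-2 subset reaches all 11 outcomes (best union: 8/11)
no size-3 subset reaches all 11 outcomes (best union: 10/11)
at size 4, {1, 2, 3, 4} reaches all 11 outcomes; every lexicographically earlier size-4 subset fails
Answer: 4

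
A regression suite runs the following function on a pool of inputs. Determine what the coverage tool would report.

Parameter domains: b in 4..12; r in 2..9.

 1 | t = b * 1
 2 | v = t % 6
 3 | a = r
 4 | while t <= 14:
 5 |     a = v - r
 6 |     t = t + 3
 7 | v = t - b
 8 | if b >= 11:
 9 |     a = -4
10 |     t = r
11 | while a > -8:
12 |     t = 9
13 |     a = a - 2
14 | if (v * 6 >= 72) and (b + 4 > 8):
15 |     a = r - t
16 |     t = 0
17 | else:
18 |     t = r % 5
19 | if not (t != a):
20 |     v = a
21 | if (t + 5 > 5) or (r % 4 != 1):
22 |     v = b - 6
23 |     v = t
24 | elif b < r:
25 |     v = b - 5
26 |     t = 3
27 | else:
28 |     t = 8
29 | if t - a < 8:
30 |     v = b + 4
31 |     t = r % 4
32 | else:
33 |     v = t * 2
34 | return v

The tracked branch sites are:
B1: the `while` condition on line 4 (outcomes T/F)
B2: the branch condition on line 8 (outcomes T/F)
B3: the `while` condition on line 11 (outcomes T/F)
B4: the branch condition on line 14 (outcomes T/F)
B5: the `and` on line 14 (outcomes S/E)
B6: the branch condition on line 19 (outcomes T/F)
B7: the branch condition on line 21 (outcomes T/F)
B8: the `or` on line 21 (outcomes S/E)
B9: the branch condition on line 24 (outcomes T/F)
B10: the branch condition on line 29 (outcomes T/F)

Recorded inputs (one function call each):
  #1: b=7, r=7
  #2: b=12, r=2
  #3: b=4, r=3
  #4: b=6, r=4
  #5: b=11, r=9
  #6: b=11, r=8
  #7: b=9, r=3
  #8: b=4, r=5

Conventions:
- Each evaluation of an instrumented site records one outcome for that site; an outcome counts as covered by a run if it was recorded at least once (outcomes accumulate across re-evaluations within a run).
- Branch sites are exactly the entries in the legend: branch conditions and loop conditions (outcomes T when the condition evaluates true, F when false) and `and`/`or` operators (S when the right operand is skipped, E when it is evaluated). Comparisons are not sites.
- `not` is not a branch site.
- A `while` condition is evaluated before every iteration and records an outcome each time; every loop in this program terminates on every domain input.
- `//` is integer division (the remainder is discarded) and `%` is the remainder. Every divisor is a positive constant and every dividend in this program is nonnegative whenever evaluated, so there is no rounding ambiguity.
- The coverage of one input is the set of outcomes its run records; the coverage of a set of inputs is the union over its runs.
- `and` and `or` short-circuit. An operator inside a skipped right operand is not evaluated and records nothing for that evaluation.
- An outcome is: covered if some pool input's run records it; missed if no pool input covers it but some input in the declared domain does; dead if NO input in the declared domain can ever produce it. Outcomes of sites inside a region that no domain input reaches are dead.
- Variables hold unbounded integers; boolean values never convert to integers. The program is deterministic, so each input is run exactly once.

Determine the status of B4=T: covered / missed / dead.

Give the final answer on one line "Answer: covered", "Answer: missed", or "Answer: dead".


no pool input records B4=T
but domain input (b=5, r=2) does record it -> reachable, so missed
Answer: missed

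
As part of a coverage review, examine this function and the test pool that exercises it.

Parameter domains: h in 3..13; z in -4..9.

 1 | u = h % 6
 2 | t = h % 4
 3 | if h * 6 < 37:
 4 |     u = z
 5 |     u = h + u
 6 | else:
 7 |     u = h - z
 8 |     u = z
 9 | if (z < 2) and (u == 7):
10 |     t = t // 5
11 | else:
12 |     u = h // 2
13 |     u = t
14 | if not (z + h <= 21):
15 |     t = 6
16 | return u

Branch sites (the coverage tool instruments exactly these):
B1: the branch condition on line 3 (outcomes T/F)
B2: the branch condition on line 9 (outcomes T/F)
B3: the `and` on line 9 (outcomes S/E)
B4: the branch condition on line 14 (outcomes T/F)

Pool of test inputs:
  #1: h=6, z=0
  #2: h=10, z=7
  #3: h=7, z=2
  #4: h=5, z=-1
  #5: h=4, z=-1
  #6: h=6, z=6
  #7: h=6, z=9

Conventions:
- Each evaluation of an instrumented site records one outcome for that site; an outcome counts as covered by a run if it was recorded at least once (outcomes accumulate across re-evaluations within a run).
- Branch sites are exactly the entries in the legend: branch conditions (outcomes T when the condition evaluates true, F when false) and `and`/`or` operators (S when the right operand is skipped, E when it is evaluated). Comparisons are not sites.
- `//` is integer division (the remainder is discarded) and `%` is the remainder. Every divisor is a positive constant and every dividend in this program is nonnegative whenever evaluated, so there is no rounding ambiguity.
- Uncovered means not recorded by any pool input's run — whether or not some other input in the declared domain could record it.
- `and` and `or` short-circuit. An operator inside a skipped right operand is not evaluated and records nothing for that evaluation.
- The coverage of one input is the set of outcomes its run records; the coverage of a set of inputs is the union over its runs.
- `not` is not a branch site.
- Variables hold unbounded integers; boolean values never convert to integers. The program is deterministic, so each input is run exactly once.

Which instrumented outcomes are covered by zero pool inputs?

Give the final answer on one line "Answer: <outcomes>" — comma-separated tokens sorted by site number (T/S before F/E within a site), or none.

#1 (h=6, z=0) -> B1->T, B3->E, B2->F, B4->F; covered: B1=T, B2=F, B3=E, B4=F
#2 (h=10, z=7) -> B1->F, B3->S, B2->F, B4->F; covered: B1=F, B2=F, B3=S, B4=F
#3 (h=7, z=2) -> B1->F, B3->S, B2->F, B4->F; covered: B1=F, B2=F, B3=S, B4=F
#4 (h=5, z=-1) -> B1->T, B3->E, B2->F, B4->F; covered: B1=T, B2=F, B3=E, B4=F
#5 (h=4, z=-1) -> B1->T, B3->E, B2->F, B4->F; covered: B1=T, B2=F, B3=E, B4=F
#6 (h=6, z=6) -> B1->T, B3->S, B2->F, B4->F; covered: B1=T, B2=F, B3=S, B4=F
#7 (h=6, z=9) -> B1->T, B3->S, B2->F, B4->F; covered: B1=T, B2=F, B3=S, B4=F
union over the pool: B1=T, B1=F, B2=F, B3=S, B3=E, B4=F
uncovered (2 of 8): B2=T, B4=T

Answer: B2=T, B4=T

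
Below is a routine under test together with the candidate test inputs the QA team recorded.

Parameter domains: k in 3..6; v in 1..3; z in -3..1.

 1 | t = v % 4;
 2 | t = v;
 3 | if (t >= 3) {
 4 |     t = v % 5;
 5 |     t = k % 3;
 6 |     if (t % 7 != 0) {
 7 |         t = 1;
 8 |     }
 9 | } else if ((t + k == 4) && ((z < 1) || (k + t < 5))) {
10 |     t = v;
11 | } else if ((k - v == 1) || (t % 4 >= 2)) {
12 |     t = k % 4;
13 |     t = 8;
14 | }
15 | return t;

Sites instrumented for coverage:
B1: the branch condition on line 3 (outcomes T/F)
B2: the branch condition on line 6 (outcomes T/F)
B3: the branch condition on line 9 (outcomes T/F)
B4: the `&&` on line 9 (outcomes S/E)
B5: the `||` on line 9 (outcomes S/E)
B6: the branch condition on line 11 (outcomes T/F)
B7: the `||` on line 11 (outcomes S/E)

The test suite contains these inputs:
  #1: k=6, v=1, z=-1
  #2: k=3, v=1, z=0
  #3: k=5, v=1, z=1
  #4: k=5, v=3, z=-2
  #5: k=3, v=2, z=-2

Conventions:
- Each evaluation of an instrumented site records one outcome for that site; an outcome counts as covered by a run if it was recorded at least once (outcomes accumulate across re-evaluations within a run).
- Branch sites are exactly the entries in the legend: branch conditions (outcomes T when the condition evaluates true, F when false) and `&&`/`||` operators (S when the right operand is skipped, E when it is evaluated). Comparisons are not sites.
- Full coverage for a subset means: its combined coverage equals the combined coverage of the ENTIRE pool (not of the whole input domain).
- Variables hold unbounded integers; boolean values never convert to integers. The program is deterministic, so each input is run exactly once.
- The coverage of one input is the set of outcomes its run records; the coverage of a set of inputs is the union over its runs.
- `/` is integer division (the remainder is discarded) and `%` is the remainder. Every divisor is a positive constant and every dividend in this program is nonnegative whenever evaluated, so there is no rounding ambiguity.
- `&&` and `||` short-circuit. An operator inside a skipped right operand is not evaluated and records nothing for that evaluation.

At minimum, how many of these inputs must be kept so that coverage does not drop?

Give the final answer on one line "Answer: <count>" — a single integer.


input #1 (k=6, v=1, z=-1): events B1->F, B4->S, B3->F, B7->E, B6->F; covers B1=F, B3=F, B4=S, B6=F, B7=E
input #2 (k=3, v=1, z=0): events B1->F, B4->E, B5->S, B3->T; covers B1=F, B3=T, B4=E, B5=S
input #3 (k=5, v=1, z=1): events B1->F, B4->S, B3->F, B7->E, B6->F; covers B1=F, B3=F, B4=S, B6=F, B7=E
input #4 (k=5, v=3, z=-2): events B1->T, B2->T; covers B1=T, B2=T
input #5 (k=3, v=2, z=-2): events B1->F, B4->S, B3->F, B7->S, B6->T; covers B1=F, B3=F, B4=S, B6=T, B7=S
pool-wide coverage (12 outcomes): B1=T, B1=F, B2=T, B3=T, B3=F, B4=S, B4=E, B5=S, B6=T, B6=F, B7=S, B7=E
every size-1 subset falls short of the 12 outcomes (best: 5/12)
every size-2 subset falls short of the 12 outcomes (best: 8/12)
every size-3 subset falls short of the 12 outcomes (best: 10/12)
inputs {1, 2, 4, 5} (size 4) cover everything; no size-4 subset with a lexicographically smaller index list covers all 12
Answer: 4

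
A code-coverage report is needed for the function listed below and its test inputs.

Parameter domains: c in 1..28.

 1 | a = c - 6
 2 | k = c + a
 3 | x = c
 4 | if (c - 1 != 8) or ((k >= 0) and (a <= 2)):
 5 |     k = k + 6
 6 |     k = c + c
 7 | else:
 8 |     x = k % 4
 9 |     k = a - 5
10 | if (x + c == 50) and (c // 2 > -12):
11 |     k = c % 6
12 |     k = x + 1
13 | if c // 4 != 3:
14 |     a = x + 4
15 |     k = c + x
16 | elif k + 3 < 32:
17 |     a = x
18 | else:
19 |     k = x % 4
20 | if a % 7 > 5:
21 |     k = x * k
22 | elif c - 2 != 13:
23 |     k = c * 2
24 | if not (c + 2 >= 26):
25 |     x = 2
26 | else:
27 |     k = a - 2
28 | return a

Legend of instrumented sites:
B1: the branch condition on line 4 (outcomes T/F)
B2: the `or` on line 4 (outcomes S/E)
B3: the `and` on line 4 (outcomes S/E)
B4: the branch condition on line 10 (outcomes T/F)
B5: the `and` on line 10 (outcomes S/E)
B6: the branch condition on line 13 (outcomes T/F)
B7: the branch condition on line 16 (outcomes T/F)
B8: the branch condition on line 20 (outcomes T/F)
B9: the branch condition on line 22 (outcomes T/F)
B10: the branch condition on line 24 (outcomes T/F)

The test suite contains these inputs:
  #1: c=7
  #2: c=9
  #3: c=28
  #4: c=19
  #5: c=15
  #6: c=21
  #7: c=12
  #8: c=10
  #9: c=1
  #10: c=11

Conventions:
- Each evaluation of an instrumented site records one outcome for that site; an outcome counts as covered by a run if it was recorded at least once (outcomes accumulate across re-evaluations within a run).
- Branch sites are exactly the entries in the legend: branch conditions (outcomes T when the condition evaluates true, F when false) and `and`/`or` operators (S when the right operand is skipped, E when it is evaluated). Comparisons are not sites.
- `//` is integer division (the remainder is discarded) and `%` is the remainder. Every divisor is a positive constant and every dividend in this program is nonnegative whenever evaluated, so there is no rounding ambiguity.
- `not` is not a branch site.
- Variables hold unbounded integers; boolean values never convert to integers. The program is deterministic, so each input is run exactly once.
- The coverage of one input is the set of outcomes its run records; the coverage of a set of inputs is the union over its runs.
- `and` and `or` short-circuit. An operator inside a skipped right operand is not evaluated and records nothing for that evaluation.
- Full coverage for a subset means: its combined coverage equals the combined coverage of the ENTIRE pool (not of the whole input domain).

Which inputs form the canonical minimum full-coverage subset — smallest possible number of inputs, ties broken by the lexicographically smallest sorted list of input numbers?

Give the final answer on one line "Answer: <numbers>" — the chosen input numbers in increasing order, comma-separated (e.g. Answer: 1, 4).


test 1 (c=7) fires B2->S, B1->T, B5->S, B4->F, B6->T, B8->F, B9->T, B10->T; hits B1=T, B2=S, B4=F, B5=S, B6=T, B8=F, B9=T, B10=T
test 2 (c=9) fires B2->E, B3->E, B1->F, B5->S, B4->F, B6->T, B8->F, B9->T, B10->T; hits B1=F, B2=E, B3=E, B4=F, B5=S, B6=T, B8=F, B9=T, B10=T
test 3 (c=28) fires B2->S, B1->T, B5->S, B4->F, B6->T, B8->F, B9->T, B10->F; hits B1=T, B2=S, B4=F, B5=S, B6=T, B8=F, B9=T, B10=F
test 4 (c=19) fires B2->S, B1->T, B5->S, B4->F, B6->T, B8->F, B9->T, B10->T; hits B1=T, B2=S, B4=F, B5=S, B6=T, B8=F, B9=T, B10=T
test 5 (c=15) fires B2->S, B1->T, B5->S, B4->F, B6->F, B7->F, B8->F, B9->F, B10->T; hits B1=T, B2=S, B4=F, B5=S, B6=F, B7=F, B8=F, B9=F, B10=T
test 6 (c=21) fires B2->S, B1->T, B5->S, B4->F, B6->T, B8->F, B9->T, B10->T; hits B1=T, B2=S, B4=F, B5=S, B6=T, B8=F, B9=T, B10=T
test 7 (c=12) fires B2->S, B1->T, B5->S, B4->F, B6->F, B7->T, B8->F, B9->T, B10->T; hits B1=T, B2=S, B4=F, B5=S, B6=F, B7=T, B8=F, B9=T, B10=T
test 8 (c=10) fires B2->S, B1->T, B5->S, B4->F, B6->T, B8->F, B9->T, B10->T; hits B1=T, B2=S, B4=F, B5=S, B6=T, B8=F, B9=T, B10=T
test 9 (c=1) fires B2->S, B1->T, B5->S, B4->F, B6->T, B8->F, B9->T, B10->T; hits B1=T, B2=S, B4=F, B5=S, B6=T, B8=F, B9=T, B10=T
test 10 (c=11) fires B2->S, B1->T, B5->S, B4->F, B6->T, B8->F, B9->T, B10->T; hits B1=T, B2=S, B4=F, B5=S, B6=T, B8=F, B9=T, B10=T
union over all inputs: B1=T, B1=F, B2=S, B2=E, B3=E, B4=F, B5=S, B6=T, B6=F, B7=T, B7=F, B8=F, B9=T, B9=F, B10=T, B10=F (16 outcomes)
no size-1 subset reaches all 16 outcomes (best union: 9/16)
no size-2 subset reaches all 16 outcomes (best union: 14/16)
no size-3 subset reaches all 16 outcomes (best union: 15/16)
inputs {2, 3, 5, 7} (size 4) cover everything; no size-4 subset with a lexicographically smaller index list covers all 16
Answer: 2, 3, 5, 7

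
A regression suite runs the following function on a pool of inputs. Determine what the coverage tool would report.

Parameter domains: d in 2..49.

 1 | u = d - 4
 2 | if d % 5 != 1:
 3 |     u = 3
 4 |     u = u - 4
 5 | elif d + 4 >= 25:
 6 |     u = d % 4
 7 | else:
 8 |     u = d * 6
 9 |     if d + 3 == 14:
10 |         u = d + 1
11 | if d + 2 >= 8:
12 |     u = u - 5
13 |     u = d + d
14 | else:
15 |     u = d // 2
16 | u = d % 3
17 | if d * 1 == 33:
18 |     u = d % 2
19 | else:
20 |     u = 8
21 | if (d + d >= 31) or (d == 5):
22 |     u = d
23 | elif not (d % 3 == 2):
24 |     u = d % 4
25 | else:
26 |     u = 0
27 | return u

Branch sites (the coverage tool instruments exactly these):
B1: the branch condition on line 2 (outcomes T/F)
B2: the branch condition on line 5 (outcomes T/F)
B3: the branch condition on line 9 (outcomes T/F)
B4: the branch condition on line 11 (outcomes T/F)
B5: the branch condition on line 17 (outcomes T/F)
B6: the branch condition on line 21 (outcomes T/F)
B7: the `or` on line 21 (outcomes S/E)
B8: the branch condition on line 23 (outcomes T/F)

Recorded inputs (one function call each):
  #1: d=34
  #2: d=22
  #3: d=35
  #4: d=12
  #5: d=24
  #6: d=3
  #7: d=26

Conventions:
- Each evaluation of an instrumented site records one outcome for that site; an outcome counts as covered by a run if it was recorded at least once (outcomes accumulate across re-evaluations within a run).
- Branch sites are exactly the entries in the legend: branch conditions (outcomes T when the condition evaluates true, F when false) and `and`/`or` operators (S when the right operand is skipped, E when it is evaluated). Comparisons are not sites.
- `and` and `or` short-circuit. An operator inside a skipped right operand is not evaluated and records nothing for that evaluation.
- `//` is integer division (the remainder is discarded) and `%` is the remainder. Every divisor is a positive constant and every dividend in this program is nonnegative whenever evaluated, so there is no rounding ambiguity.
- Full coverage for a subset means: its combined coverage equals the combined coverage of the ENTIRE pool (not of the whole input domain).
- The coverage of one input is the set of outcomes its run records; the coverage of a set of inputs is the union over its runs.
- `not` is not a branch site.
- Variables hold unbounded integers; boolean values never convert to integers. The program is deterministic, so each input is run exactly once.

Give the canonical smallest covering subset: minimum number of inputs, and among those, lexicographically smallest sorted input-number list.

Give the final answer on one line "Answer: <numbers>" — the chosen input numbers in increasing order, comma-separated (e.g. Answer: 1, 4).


test 1 (d=34) fires B1->T, B4->T, B5->F, B7->S, B6->T; hits B1=T, B4=T, B5=F, B6=T, B7=S
test 2 (d=22) fires B1->T, B4->T, B5->F, B7->S, B6->T; hits B1=T, B4=T, B5=F, B6=T, B7=S
test 3 (d=35) fires B1->T, B4->T, B5->F, B7->S, B6->T; hits B1=T, B4=T, B5=F, B6=T, B7=S
test 4 (d=12) fires B1->T, B4->T, B5->F, B7->E, B6->F, B8->T; hits B1=T, B4=T, B5=F, B6=F, B7=E, B8=T
test 5 (d=24) fires B1->T, B4->T, B5->F, B7->S, B6->T; hits B1=T, B4=T, B5=F, B6=T, B7=S
test 6 (d=3) fires B1->T, B4->F, B5->F, B7->E, B6->F, B8->T; hits B1=T, B4=F, B5=F, B6=F, B7=E, B8=T
test 7 (d=26) fires B1->F, B2->T, B4->T, B5->F, B7->S, B6->T; hits B1=F, B2=T, B4=T, B5=F, B6=T, B7=S
union over all inputs: B1=T, B1=F, B2=T, B4=T, B4=F, B5=F, B6=T, B6=F, B7=S, B7=E, B8=T (11 outcomes)
checked all size-1 subsets: none covers 11 outcomes (max 6/11)
inputs {6, 7} (size 2) cover everything; no size-2 subset with a lexicographically smaller index list covers all 11
Answer: 6, 7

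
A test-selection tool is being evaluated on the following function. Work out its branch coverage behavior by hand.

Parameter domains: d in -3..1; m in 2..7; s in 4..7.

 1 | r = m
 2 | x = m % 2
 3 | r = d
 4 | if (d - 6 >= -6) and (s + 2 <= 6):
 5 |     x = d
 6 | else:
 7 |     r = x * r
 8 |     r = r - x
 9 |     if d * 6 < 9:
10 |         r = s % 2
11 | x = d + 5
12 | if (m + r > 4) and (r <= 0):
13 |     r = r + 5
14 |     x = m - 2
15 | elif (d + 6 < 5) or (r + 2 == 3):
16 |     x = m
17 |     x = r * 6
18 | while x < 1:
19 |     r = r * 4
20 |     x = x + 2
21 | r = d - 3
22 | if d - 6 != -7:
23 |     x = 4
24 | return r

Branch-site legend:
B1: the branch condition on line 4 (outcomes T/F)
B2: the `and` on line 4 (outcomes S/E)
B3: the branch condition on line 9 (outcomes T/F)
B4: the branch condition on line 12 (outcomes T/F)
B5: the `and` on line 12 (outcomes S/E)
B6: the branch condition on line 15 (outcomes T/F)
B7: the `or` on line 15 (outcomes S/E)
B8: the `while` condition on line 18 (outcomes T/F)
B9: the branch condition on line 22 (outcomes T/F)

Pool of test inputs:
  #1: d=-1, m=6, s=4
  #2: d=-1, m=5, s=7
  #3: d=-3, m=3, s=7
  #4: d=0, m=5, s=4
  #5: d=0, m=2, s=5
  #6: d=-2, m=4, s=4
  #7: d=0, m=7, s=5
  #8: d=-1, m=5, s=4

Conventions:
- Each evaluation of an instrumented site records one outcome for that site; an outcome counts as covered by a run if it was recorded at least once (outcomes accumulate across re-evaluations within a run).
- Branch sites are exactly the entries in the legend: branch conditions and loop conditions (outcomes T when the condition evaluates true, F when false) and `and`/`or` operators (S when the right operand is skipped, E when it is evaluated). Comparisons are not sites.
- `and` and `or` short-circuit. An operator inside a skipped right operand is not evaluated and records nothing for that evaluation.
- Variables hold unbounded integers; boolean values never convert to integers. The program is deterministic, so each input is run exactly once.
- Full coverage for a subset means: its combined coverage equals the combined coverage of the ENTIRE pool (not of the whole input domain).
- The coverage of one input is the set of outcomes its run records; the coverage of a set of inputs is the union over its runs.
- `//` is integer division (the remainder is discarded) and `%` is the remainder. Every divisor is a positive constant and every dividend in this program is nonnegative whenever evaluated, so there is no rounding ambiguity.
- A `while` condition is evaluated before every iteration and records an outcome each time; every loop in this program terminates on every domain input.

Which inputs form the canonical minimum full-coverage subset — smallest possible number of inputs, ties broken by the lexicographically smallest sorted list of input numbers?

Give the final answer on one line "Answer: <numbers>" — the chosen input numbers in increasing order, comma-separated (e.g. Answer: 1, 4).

run #1 (d=-1, m=6, s=4) runs B2->S, B1->F, B3->T, B5->E, B4->T, B8->F, B9->F; records B1=F, B2=S, B3=T, B4=T, B5=E, B8=F, B9=F
run #2 (d=-1, m=5, s=7) runs B2->S, B1->F, B3->T, B5->E, B4->F, B7->E, B6->T, B8->F, B9->F; records B1=F, B2=S, B3=T, B4=F, B5=E, B6=T, B7=E, B8=F, B9=F
run #3 (d=-3, m=3, s=7) runs B2->S, B1->F, B3->T, B5->S, B4->F, B7->S, B6->T, B8->F, B9->T; records B1=F, B2=S, B3=T, B4=F, B5=S, B6=T, B7=S, B8=F, B9=T
run #4 (d=0, m=5, s=4) runs B2->E, B1->T, B5->E, B4->T, B8->F, B9->T; records B1=T, B2=E, B4=T, B5=E, B8=F, B9=T
run #5 (d=0, m=2, s=5) runs B2->E, B1->F, B3->T, B5->S, B4->F, B7->E, B6->T, B8->F, B9->T; records B1=F, B2=E, B3=T, B4=F, B5=S, B6=T, B7=E, B8=F, B9=T
run #6 (d=-2, m=4, s=4) runs B2->S, B1->F, B3->T, B5->S, B4->F, B7->S, B6->T, B8->T, B8->F, B9->T; records B1=F, B2=S, B3=T, B4=F, B5=S, B6=T, B7=S, B8=T, B8=F, B9=T
run #7 (d=0, m=7, s=5) runs B2->E, B1->F, B3->T, B5->E, B4->F, B7->E, B6->T, B8->F, B9->T; records B1=F, B2=E, B3=T, B4=F, B5=E, B6=T, B7=E, B8=F, B9=T
run #8 (d=-1, m=5, s=4) runs B2->S, B1->F, B3->T, B5->E, B4->T, B8->F, B9->F; records B1=F, B2=S, B3=T, B4=T, B5=E, B8=F, B9=F
together the pool reaches 16 outcomes: B1=T, B1=F, B2=S, B2=E, B3=T, B4=T, B4=F, B5=S, B5=E, B6=T, B7=S, B7=E, B8=T, B8=F, B9=T, B9=F
no size-1 subset reaches all 16 outcomes (best union: 10/16)
no size-2 subset reaches all 16 outcomes (best union: 14/16)
inputs {2, 4, 6} (size 3) cover everything; no size-3 subset with a lexicographically smaller index list covers all 16

Answer: 2, 4, 6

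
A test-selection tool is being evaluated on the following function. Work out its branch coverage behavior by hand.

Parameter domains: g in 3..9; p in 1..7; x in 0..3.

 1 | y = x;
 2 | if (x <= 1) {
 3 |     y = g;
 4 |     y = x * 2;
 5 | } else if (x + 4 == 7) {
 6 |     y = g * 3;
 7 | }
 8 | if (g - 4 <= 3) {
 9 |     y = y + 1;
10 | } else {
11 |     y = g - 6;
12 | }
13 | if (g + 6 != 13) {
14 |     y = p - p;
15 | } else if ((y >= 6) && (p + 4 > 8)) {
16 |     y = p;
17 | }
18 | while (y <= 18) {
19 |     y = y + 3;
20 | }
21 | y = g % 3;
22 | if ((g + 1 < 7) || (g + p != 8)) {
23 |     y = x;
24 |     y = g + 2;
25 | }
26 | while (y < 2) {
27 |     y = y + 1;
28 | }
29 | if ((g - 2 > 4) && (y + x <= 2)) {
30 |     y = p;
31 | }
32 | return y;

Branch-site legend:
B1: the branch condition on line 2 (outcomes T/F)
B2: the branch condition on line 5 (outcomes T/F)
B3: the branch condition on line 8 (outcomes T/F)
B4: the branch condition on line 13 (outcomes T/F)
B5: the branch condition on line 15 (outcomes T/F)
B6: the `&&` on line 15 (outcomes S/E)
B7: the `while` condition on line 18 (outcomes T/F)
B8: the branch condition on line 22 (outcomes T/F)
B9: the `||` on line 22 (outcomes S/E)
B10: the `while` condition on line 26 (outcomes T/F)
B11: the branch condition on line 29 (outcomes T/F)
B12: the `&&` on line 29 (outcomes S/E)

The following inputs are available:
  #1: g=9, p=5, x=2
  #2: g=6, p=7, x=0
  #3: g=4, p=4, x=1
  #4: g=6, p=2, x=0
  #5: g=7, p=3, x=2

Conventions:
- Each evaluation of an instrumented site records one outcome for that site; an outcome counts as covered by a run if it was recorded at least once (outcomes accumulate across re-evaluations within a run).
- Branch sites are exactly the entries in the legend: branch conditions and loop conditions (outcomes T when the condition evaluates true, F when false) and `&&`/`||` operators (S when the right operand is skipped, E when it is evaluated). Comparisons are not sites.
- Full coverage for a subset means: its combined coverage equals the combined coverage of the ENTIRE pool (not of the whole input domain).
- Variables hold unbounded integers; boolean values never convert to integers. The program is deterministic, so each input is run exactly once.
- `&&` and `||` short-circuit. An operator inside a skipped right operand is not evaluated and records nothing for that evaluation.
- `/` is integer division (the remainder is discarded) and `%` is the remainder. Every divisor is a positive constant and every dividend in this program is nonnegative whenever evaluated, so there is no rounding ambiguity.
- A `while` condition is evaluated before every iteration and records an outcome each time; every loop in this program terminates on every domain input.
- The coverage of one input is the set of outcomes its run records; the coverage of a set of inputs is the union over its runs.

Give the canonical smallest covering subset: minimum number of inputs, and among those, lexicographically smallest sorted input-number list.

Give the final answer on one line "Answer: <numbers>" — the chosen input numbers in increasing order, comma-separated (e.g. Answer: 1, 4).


input #1 (g=9, p=5, x=2): covers B1=F, B2=F, B3=F, B4=T, B7=T, B7=F, B8=T, B9=E, B10=F, B11=F, B12=E
input #2 (g=6, p=7, x=0): covers B1=T, B3=T, B4=T, B7=T, B7=F, B8=T, B9=E, B10=F, B11=F, B12=S
input #3 (g=4, p=4, x=1): covers B1=T, B3=T, B4=T, B7=T, B7=F, B8=T, B9=S, B10=F, B11=F, B12=S
input #4 (g=6, p=2, x=0): covers B1=T, B3=T, B4=T, B7=T, B7=F, B8=F, B9=E, B10=T, B10=F, B11=F, B12=S
input #5 (g=7, p=3, x=2): covers B1=F, B2=F, B3=T, B4=F, B5=F, B6=S, B7=T, B7=F, B8=T, B9=E, B10=F, B11=F, B12=E
together the pool reaches 20 outcomes: B1=T, B1=F, B2=F, B3=T, B3=F, B4=T, B4=F, B5=F, B6=S, B7=T, B7=F, B8=T, B8=F, B9=S, B9=E, B10=T, B10=F, B11=F, B12=S, B12=E
every size-1 subset falls short of the 20 outcomes (best: 13/20)
every size-2 subset falls short of the 20 outcomes (best: 18/20)
every size-3 subset falls short of the 20 outcomes (best: 19/20)
size 4: inputs {1, 3, 4, 5} cover all 20 outcomes, and no lexicographically smaller subset of this size does
Answer: 1, 3, 4, 5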